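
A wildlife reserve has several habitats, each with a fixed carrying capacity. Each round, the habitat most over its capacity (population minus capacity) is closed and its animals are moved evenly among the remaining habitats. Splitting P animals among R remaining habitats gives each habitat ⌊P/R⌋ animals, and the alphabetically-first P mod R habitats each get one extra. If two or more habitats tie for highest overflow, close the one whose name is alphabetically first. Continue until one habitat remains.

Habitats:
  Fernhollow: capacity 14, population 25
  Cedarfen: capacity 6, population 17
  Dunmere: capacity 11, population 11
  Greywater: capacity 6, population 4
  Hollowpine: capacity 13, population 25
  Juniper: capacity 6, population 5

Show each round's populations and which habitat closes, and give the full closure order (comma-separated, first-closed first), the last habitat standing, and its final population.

Closure order: Hollowpine, Cedarfen, Fernhollow, Dunmere, Juniper
Last habitat: Greywater with 87 animals

Round 1: Cedarfen=17 Dunmere=11 Fernhollow=25 Greywater=4 Hollowpine=25 Juniper=5 → close Hollowpine (overflow 12)
  25÷5 = 5 each, +1 to first 0
Round 2: Cedarfen=22 Dunmere=16 Fernhollow=30 Greywater=9 Juniper=10 → close Cedarfen (overflow 16)
  22÷4 = 5 each, +1 to first 2
Round 3: Dunmere=22 Fernhollow=36 Greywater=14 Juniper=15 → close Fernhollow (overflow 22)
  36÷3 = 12 each, +1 to first 0
Round 4: Dunmere=34 Greywater=26 Juniper=27 → close Dunmere (overflow 23)
  34÷2 = 17 each, +1 to first 0
Round 5: Greywater=43 Juniper=44 → close Juniper (overflow 38)
  44÷1 = 44 each, +1 to first 0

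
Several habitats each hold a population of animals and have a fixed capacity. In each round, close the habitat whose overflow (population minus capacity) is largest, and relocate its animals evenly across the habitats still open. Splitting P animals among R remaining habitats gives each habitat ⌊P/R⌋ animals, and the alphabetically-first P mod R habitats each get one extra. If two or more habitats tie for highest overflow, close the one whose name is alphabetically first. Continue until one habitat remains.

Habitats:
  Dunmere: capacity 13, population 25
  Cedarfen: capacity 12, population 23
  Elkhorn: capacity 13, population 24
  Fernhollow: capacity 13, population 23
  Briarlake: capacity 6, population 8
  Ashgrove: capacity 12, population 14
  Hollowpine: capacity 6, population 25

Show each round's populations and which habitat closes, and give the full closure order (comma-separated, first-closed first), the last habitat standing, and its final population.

Round 1: Ashgrove=14 Briarlake=8 Cedarfen=23 Dunmere=25 Elkhorn=24 Fernhollow=23 Hollowpine=25 → close Hollowpine (overflow 19)
  25÷6 = 4 each, +1 to first 1
Round 2: Ashgrove=19 Briarlake=12 Cedarfen=27 Dunmere=29 Elkhorn=28 Fernhollow=27 → close Dunmere (overflow 16)
  29÷5 = 5 each, +1 to first 4
Round 3: Ashgrove=25 Briarlake=18 Cedarfen=33 Elkhorn=34 Fernhollow=32 → close Cedarfen (overflow 21)
  33÷4 = 8 each, +1 to first 1
Round 4: Ashgrove=34 Briarlake=26 Elkhorn=42 Fernhollow=40 → close Elkhorn (overflow 29)
  42÷3 = 14 each, +1 to first 0
Round 5: Ashgrove=48 Briarlake=40 Fernhollow=54 → close Fernhollow (overflow 41)
  54÷2 = 27 each, +1 to first 0
Round 6: Ashgrove=75 Briarlake=67 → close Ashgrove (overflow 63)
  75÷1 = 75 each, +1 to first 0

Closure order: Hollowpine, Dunmere, Cedarfen, Elkhorn, Fernhollow, Ashgrove
Last habitat: Briarlake with 142 animals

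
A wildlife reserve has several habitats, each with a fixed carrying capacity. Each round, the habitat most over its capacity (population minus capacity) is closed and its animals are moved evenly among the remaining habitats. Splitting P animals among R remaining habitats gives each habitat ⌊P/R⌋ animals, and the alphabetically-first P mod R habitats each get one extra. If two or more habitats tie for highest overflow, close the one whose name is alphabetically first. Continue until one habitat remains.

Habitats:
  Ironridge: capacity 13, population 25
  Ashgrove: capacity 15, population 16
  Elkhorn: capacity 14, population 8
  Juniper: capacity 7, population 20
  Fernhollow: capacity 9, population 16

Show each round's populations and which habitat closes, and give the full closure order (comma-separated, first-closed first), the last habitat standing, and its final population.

Round 1: Ashgrove=16 Elkhorn=8 Fernhollow=16 Ironridge=25 Juniper=20 → close Juniper (overflow 13)
  20÷4 = 5 each, +1 to first 0
Round 2: Ashgrove=21 Elkhorn=13 Fernhollow=21 Ironridge=30 → close Ironridge (overflow 17)
  30÷3 = 10 each, +1 to first 0
Round 3: Ashgrove=31 Elkhorn=23 Fernhollow=31 → close Fernhollow (overflow 22)
  31÷2 = 15 each, +1 to first 1
Round 4: Ashgrove=47 Elkhorn=38 → close Ashgrove (overflow 32)
  47÷1 = 47 each, +1 to first 0

Closure order: Juniper, Ironridge, Fernhollow, Ashgrove
Last habitat: Elkhorn with 85 animals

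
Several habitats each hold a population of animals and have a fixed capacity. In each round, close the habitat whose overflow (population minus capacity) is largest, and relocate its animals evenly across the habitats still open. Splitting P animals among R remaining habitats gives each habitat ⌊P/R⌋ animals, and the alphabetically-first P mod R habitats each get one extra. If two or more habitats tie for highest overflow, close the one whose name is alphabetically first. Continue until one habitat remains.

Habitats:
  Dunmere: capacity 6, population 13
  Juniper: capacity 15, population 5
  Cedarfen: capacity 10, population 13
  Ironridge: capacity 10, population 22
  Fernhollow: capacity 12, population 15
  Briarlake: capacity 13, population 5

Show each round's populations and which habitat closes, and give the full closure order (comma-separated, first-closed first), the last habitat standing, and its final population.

Closure order: Ironridge, Dunmere, Cedarfen, Fernhollow, Briarlake
Last habitat: Juniper with 73 animals

Round 1: Briarlake=5 Cedarfen=13 Dunmere=13 Fernhollow=15 Ironridge=22 Juniper=5 → close Ironridge (overflow 12)
  22÷5 = 4 each, +1 to first 2
Round 2: Briarlake=10 Cedarfen=18 Dunmere=17 Fernhollow=19 Juniper=9 → close Dunmere (overflow 11)
  17÷4 = 4 each, +1 to first 1
Round 3: Briarlake=15 Cedarfen=22 Fernhollow=23 Juniper=13 → close Cedarfen (overflow 12)
  22÷3 = 7 each, +1 to first 1
Round 4: Briarlake=23 Fernhollow=30 Juniper=20 → close Fernhollow (overflow 18)
  30÷2 = 15 each, +1 to first 0
Round 5: Briarlake=38 Juniper=35 → close Briarlake (overflow 25)
  38÷1 = 38 each, +1 to first 0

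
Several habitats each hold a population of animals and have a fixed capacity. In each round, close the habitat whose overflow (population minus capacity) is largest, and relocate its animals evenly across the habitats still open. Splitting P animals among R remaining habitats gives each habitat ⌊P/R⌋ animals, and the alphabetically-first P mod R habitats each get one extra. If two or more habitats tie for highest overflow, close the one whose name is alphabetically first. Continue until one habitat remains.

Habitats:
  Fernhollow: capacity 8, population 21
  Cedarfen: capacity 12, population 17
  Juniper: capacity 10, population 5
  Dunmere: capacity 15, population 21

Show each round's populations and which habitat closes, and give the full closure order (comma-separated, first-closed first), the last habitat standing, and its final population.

Closure order: Fernhollow, Dunmere, Cedarfen
Last habitat: Juniper with 64 animals

Round 1: Cedarfen=17 Dunmere=21 Fernhollow=21 Juniper=5 → close Fernhollow (overflow 13)
  21÷3 = 7 each, +1 to first 0
Round 2: Cedarfen=24 Dunmere=28 Juniper=12 → close Dunmere (overflow 13)
  28÷2 = 14 each, +1 to first 0
Round 3: Cedarfen=38 Juniper=26 → close Cedarfen (overflow 26)
  38÷1 = 38 each, +1 to first 0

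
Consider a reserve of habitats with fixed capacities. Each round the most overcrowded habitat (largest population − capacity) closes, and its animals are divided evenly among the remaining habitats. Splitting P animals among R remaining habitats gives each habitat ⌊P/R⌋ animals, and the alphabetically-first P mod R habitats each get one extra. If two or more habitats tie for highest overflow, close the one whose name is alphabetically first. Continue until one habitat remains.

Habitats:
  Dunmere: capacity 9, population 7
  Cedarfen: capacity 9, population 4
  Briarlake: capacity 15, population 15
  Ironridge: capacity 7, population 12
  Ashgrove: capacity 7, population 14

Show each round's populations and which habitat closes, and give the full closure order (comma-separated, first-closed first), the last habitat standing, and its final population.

Round 1: Ashgrove=14 Briarlake=15 Cedarfen=4 Dunmere=7 Ironridge=12 → close Ashgrove (overflow 7)
  14÷4 = 3 each, +1 to first 2
Round 2: Briarlake=19 Cedarfen=8 Dunmere=10 Ironridge=15 → close Ironridge (overflow 8)
  15÷3 = 5 each, +1 to first 0
Round 3: Briarlake=24 Cedarfen=13 Dunmere=15 → close Briarlake (overflow 9)
  24÷2 = 12 each, +1 to first 0
Round 4: Cedarfen=25 Dunmere=27 → close Dunmere (overflow 18)
  27÷1 = 27 each, +1 to first 0

Closure order: Ashgrove, Ironridge, Briarlake, Dunmere
Last habitat: Cedarfen with 52 animals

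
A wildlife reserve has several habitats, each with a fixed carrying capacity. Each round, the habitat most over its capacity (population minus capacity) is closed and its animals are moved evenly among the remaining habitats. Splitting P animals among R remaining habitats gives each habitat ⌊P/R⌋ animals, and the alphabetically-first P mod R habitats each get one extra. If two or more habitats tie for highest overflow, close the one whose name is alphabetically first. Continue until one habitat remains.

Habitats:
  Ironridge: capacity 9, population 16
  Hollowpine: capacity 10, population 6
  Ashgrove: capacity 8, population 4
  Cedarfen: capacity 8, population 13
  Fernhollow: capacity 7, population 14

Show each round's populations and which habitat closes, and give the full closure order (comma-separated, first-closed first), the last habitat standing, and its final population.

Round 1: Ashgrove=4 Cedarfen=13 Fernhollow=14 Hollowpine=6 Ironridge=16 → close Fernhollow (overflow 7)
  14÷4 = 3 each, +1 to first 2
Round 2: Ashgrove=8 Cedarfen=17 Hollowpine=9 Ironridge=19 → close Ironridge (overflow 10)
  19÷3 = 6 each, +1 to first 1
Round 3: Ashgrove=15 Cedarfen=23 Hollowpine=15 → close Cedarfen (overflow 15)
  23÷2 = 11 each, +1 to first 1
Round 4: Ashgrove=27 Hollowpine=26 → close Ashgrove (overflow 19)
  27÷1 = 27 each, +1 to first 0

Closure order: Fernhollow, Ironridge, Cedarfen, Ashgrove
Last habitat: Hollowpine with 53 animals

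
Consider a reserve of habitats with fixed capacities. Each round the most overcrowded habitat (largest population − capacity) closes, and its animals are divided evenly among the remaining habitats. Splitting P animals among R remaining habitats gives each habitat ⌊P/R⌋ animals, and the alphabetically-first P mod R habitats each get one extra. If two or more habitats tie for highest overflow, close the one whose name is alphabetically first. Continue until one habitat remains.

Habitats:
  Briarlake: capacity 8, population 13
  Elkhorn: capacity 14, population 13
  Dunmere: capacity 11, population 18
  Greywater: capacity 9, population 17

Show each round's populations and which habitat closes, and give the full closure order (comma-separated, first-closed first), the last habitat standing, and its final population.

Closure order: Greywater, Dunmere, Briarlake
Last habitat: Elkhorn with 61 animals

Round 1: Briarlake=13 Dunmere=18 Elkhorn=13 Greywater=17 → close Greywater (overflow 8)
  17÷3 = 5 each, +1 to first 2
Round 2: Briarlake=19 Dunmere=24 Elkhorn=18 → close Dunmere (overflow 13)
  24÷2 = 12 each, +1 to first 0
Round 3: Briarlake=31 Elkhorn=30 → close Briarlake (overflow 23)
  31÷1 = 31 each, +1 to first 0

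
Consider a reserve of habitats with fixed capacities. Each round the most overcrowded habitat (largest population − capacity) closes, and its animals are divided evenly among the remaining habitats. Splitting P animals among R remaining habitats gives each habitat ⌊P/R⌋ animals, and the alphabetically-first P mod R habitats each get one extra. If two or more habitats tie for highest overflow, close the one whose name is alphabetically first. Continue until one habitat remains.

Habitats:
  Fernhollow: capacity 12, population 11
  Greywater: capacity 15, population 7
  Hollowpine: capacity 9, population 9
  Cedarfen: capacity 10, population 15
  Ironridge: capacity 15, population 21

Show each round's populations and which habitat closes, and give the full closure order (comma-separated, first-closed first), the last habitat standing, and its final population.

Closure order: Ironridge, Cedarfen, Hollowpine, Fernhollow
Last habitat: Greywater with 63 animals

Round 1: Cedarfen=15 Fernhollow=11 Greywater=7 Hollowpine=9 Ironridge=21 → close Ironridge (overflow 6)
  21÷4 = 5 each, +1 to first 1
Round 2: Cedarfen=21 Fernhollow=16 Greywater=12 Hollowpine=14 → close Cedarfen (overflow 11)
  21÷3 = 7 each, +1 to first 0
Round 3: Fernhollow=23 Greywater=19 Hollowpine=21 → close Hollowpine (overflow 12)
  21÷2 = 10 each, +1 to first 1
Round 4: Fernhollow=34 Greywater=29 → close Fernhollow (overflow 22)
  34÷1 = 34 each, +1 to first 0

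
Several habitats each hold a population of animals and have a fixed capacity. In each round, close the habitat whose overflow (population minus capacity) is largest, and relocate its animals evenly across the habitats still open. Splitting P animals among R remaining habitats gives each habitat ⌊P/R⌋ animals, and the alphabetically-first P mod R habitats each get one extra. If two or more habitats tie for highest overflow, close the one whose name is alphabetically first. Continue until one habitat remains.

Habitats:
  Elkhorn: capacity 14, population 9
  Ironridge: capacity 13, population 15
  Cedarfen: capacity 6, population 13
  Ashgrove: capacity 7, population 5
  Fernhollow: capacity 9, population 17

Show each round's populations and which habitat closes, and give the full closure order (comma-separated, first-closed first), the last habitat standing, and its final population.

Round 1: Ashgrove=5 Cedarfen=13 Elkhorn=9 Fernhollow=17 Ironridge=15 → close Fernhollow (overflow 8)
  17÷4 = 4 each, +1 to first 1
Round 2: Ashgrove=10 Cedarfen=17 Elkhorn=13 Ironridge=19 → close Cedarfen (overflow 11)
  17÷3 = 5 each, +1 to first 2
Round 3: Ashgrove=16 Elkhorn=19 Ironridge=24 → close Ironridge (overflow 11)
  24÷2 = 12 each, +1 to first 0
Round 4: Ashgrove=28 Elkhorn=31 → close Ashgrove (overflow 21)
  28÷1 = 28 each, +1 to first 0

Closure order: Fernhollow, Cedarfen, Ironridge, Ashgrove
Last habitat: Elkhorn with 59 animals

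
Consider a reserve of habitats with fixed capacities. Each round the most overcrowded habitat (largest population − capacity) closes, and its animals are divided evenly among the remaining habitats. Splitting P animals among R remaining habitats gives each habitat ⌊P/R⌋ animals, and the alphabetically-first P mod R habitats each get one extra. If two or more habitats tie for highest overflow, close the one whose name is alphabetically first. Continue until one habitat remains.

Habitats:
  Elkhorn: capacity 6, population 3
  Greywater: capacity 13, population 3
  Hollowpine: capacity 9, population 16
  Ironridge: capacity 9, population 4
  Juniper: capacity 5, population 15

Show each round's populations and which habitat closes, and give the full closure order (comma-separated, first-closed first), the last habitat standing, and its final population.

Closure order: Juniper, Hollowpine, Elkhorn, Ironridge
Last habitat: Greywater with 41 animals

Round 1: Elkhorn=3 Greywater=3 Hollowpine=16 Ironridge=4 Juniper=15 → close Juniper (overflow 10)
  15÷4 = 3 each, +1 to first 3
Round 2: Elkhorn=7 Greywater=7 Hollowpine=20 Ironridge=7 → close Hollowpine (overflow 11)
  20÷3 = 6 each, +1 to first 2
Round 3: Elkhorn=14 Greywater=14 Ironridge=13 → close Elkhorn (overflow 8)
  14÷2 = 7 each, +1 to first 0
Round 4: Greywater=21 Ironridge=20 → close Ironridge (overflow 11)
  20÷1 = 20 each, +1 to first 0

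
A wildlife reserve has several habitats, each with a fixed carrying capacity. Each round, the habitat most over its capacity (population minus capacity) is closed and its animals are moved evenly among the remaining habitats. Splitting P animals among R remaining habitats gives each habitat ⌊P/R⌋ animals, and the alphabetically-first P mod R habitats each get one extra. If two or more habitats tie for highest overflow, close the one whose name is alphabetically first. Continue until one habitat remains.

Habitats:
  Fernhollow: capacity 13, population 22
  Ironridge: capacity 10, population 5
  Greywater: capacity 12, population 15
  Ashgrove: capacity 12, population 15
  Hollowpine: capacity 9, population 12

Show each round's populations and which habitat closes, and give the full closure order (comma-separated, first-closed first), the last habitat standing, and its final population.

Closure order: Fernhollow, Ashgrove, Greywater, Hollowpine
Last habitat: Ironridge with 69 animals

Round 1: Ashgrove=15 Fernhollow=22 Greywater=15 Hollowpine=12 Ironridge=5 → close Fernhollow (overflow 9)
  22÷4 = 5 each, +1 to first 2
Round 2: Ashgrove=21 Greywater=21 Hollowpine=17 Ironridge=10 → close Ashgrove (overflow 9)
  21÷3 = 7 each, +1 to first 0
Round 3: Greywater=28 Hollowpine=24 Ironridge=17 → close Greywater (overflow 16)
  28÷2 = 14 each, +1 to first 0
Round 4: Hollowpine=38 Ironridge=31 → close Hollowpine (overflow 29)
  38÷1 = 38 each, +1 to first 0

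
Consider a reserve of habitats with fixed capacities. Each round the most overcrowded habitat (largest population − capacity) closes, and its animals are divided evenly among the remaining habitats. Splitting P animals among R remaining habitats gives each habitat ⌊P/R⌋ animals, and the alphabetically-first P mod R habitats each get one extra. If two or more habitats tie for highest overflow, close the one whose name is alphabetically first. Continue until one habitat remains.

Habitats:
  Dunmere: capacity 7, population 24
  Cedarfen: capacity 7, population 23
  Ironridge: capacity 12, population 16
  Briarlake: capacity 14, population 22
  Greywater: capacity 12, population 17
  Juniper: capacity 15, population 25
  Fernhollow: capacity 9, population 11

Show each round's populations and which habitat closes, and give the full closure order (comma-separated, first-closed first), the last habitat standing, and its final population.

Round 1: Briarlake=22 Cedarfen=23 Dunmere=24 Fernhollow=11 Greywater=17 Ironridge=16 Juniper=25 → close Dunmere (overflow 17)
  24÷6 = 4 each, +1 to first 0
Round 2: Briarlake=26 Cedarfen=27 Fernhollow=15 Greywater=21 Ironridge=20 Juniper=29 → close Cedarfen (overflow 20)
  27÷5 = 5 each, +1 to first 2
Round 3: Briarlake=32 Fernhollow=21 Greywater=26 Ironridge=25 Juniper=34 → close Juniper (overflow 19)
  34÷4 = 8 each, +1 to first 2
Round 4: Briarlake=41 Fernhollow=30 Greywater=34 Ironridge=33 → close Briarlake (overflow 27)
  41÷3 = 13 each, +1 to first 2
Round 5: Fernhollow=44 Greywater=48 Ironridge=46 → close Greywater (overflow 36)
  48÷2 = 24 each, +1 to first 0
Round 6: Fernhollow=68 Ironridge=70 → close Fernhollow (overflow 59)
  68÷1 = 68 each, +1 to first 0

Closure order: Dunmere, Cedarfen, Juniper, Briarlake, Greywater, Fernhollow
Last habitat: Ironridge with 138 animals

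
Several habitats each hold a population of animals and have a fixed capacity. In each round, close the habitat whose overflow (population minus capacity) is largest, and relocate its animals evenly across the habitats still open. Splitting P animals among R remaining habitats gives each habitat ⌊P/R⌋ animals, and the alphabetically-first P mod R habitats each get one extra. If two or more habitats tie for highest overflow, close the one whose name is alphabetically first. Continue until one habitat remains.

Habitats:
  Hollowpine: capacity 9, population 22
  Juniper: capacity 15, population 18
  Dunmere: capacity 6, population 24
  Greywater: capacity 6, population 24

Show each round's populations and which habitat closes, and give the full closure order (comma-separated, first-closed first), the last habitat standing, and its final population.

Closure order: Dunmere, Greywater, Hollowpine
Last habitat: Juniper with 88 animals

Round 1: Dunmere=24 Greywater=24 Hollowpine=22 Juniper=18 → close Dunmere (overflow 18)
  24÷3 = 8 each, +1 to first 0
Round 2: Greywater=32 Hollowpine=30 Juniper=26 → close Greywater (overflow 26)
  32÷2 = 16 each, +1 to first 0
Round 3: Hollowpine=46 Juniper=42 → close Hollowpine (overflow 37)
  46÷1 = 46 each, +1 to first 0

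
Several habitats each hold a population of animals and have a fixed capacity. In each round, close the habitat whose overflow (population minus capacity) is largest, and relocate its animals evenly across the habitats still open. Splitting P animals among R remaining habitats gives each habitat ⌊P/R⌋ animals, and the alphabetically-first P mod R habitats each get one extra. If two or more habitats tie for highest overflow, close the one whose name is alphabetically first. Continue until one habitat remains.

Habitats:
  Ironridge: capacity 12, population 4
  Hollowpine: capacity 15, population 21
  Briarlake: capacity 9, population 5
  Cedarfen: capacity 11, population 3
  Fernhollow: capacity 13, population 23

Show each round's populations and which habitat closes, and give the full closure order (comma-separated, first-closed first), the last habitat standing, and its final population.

Closure order: Fernhollow, Hollowpine, Briarlake, Cedarfen
Last habitat: Ironridge with 56 animals

Round 1: Briarlake=5 Cedarfen=3 Fernhollow=23 Hollowpine=21 Ironridge=4 → close Fernhollow (overflow 10)
  23÷4 = 5 each, +1 to first 3
Round 2: Briarlake=11 Cedarfen=9 Hollowpine=27 Ironridge=9 → close Hollowpine (overflow 12)
  27÷3 = 9 each, +1 to first 0
Round 3: Briarlake=20 Cedarfen=18 Ironridge=18 → close Briarlake (overflow 11)
  20÷2 = 10 each, +1 to first 0
Round 4: Cedarfen=28 Ironridge=28 → close Cedarfen (overflow 17)
  28÷1 = 28 each, +1 to first 0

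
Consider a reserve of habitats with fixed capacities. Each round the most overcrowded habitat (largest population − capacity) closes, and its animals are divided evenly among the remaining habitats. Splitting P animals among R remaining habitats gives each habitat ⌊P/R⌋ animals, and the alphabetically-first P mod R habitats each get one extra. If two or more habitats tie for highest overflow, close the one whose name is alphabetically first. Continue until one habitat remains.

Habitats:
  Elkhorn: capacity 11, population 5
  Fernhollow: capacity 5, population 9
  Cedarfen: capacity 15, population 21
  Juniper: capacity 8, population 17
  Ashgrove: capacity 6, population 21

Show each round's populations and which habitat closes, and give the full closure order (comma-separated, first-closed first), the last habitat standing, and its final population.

Round 1: Ashgrove=21 Cedarfen=21 Elkhorn=5 Fernhollow=9 Juniper=17 → close Ashgrove (overflow 15)
  21÷4 = 5 each, +1 to first 1
Round 2: Cedarfen=27 Elkhorn=10 Fernhollow=14 Juniper=22 → close Juniper (overflow 14)
  22÷3 = 7 each, +1 to first 1
Round 3: Cedarfen=35 Elkhorn=17 Fernhollow=21 → close Cedarfen (overflow 20)
  35÷2 = 17 each, +1 to first 1
Round 4: Elkhorn=35 Fernhollow=38 → close Fernhollow (overflow 33)
  38÷1 = 38 each, +1 to first 0

Closure order: Ashgrove, Juniper, Cedarfen, Fernhollow
Last habitat: Elkhorn with 73 animals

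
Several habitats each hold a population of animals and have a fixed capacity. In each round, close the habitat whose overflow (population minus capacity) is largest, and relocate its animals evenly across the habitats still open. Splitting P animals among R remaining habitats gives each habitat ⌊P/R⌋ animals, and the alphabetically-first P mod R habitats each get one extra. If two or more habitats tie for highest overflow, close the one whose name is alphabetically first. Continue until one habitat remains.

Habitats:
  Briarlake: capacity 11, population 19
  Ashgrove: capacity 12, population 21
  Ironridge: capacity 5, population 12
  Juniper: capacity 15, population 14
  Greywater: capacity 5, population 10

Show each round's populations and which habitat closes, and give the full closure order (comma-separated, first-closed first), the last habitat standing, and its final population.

Closure order: Ashgrove, Briarlake, Ironridge, Greywater
Last habitat: Juniper with 76 animals

Round 1: Ashgrove=21 Briarlake=19 Greywater=10 Ironridge=12 Juniper=14 → close Ashgrove (overflow 9)
  21÷4 = 5 each, +1 to first 1
Round 2: Briarlake=25 Greywater=15 Ironridge=17 Juniper=19 → close Briarlake (overflow 14)
  25÷3 = 8 each, +1 to first 1
Round 3: Greywater=24 Ironridge=25 Juniper=27 → close Ironridge (overflow 20)
  25÷2 = 12 each, +1 to first 1
Round 4: Greywater=37 Juniper=39 → close Greywater (overflow 32)
  37÷1 = 37 each, +1 to first 0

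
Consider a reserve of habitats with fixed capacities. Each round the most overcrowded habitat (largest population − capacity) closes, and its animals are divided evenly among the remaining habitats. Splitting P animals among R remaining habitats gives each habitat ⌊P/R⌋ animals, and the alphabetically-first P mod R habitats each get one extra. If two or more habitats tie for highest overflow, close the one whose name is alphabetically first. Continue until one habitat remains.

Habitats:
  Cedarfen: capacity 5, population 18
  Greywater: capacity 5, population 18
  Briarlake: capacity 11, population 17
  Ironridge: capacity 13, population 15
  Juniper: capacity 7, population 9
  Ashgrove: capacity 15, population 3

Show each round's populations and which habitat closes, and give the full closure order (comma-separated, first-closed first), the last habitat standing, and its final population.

Round 1: Ashgrove=3 Briarlake=17 Cedarfen=18 Greywater=18 Ironridge=15 Juniper=9 → close Cedarfen (overflow 13)
  18÷5 = 3 each, +1 to first 3
Round 2: Ashgrove=7 Briarlake=21 Greywater=22 Ironridge=18 Juniper=12 → close Greywater (overflow 17)
  22÷4 = 5 each, +1 to first 2
Round 3: Ashgrove=13 Briarlake=27 Ironridge=23 Juniper=17 → close Briarlake (overflow 16)
  27÷3 = 9 each, +1 to first 0
Round 4: Ashgrove=22 Ironridge=32 Juniper=26 → close Ironridge (overflow 19)
  32÷2 = 16 each, +1 to first 0
Round 5: Ashgrove=38 Juniper=42 → close Juniper (overflow 35)
  42÷1 = 42 each, +1 to first 0

Closure order: Cedarfen, Greywater, Briarlake, Ironridge, Juniper
Last habitat: Ashgrove with 80 animals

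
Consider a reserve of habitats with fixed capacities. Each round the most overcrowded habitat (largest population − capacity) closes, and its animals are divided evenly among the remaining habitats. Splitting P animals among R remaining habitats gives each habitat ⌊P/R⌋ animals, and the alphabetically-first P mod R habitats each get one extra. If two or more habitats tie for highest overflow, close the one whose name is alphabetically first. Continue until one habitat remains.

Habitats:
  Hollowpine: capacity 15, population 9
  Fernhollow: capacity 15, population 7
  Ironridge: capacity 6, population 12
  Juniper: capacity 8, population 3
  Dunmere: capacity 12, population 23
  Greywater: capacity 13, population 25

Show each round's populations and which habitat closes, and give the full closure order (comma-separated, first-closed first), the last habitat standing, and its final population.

Round 1: Dunmere=23 Fernhollow=7 Greywater=25 Hollowpine=9 Ironridge=12 Juniper=3 → close Greywater (overflow 12)
  25÷5 = 5 each, +1 to first 0
Round 2: Dunmere=28 Fernhollow=12 Hollowpine=14 Ironridge=17 Juniper=8 → close Dunmere (overflow 16)
  28÷4 = 7 each, +1 to first 0
Round 3: Fernhollow=19 Hollowpine=21 Ironridge=24 Juniper=15 → close Ironridge (overflow 18)
  24÷3 = 8 each, +1 to first 0
Round 4: Fernhollow=27 Hollowpine=29 Juniper=23 → close Juniper (overflow 15)
  23÷2 = 11 each, +1 to first 1
Round 5: Fernhollow=39 Hollowpine=40 → close Hollowpine (overflow 25)
  40÷1 = 40 each, +1 to first 0

Closure order: Greywater, Dunmere, Ironridge, Juniper, Hollowpine
Last habitat: Fernhollow with 79 animals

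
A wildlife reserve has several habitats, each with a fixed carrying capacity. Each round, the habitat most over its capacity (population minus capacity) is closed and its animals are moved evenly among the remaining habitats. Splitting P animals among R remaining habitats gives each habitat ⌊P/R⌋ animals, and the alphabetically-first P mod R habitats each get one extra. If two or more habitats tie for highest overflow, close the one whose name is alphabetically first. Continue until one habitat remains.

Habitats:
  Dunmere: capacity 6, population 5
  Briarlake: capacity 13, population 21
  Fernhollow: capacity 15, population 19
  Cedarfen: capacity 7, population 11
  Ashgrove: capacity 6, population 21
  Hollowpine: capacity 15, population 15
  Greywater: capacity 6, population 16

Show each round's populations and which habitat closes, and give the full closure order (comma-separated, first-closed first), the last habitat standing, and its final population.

Round 1: Ashgrove=21 Briarlake=21 Cedarfen=11 Dunmere=5 Fernhollow=19 Greywater=16 Hollowpine=15 → close Ashgrove (overflow 15)
  21÷6 = 3 each, +1 to first 3
Round 2: Briarlake=25 Cedarfen=15 Dunmere=9 Fernhollow=22 Greywater=19 Hollowpine=18 → close Greywater (overflow 13)
  19÷5 = 3 each, +1 to first 4
Round 3: Briarlake=29 Cedarfen=19 Dunmere=13 Fernhollow=26 Hollowpine=21 → close Briarlake (overflow 16)
  29÷4 = 7 each, +1 to first 1
Round 4: Cedarfen=27 Dunmere=20 Fernhollow=33 Hollowpine=28 → close Cedarfen (overflow 20)
  27÷3 = 9 each, +1 to first 0
Round 5: Dunmere=29 Fernhollow=42 Hollowpine=37 → close Fernhollow (overflow 27)
  42÷2 = 21 each, +1 to first 0
Round 6: Dunmere=50 Hollowpine=58 → close Dunmere (overflow 44)
  50÷1 = 50 each, +1 to first 0

Closure order: Ashgrove, Greywater, Briarlake, Cedarfen, Fernhollow, Dunmere
Last habitat: Hollowpine with 108 animals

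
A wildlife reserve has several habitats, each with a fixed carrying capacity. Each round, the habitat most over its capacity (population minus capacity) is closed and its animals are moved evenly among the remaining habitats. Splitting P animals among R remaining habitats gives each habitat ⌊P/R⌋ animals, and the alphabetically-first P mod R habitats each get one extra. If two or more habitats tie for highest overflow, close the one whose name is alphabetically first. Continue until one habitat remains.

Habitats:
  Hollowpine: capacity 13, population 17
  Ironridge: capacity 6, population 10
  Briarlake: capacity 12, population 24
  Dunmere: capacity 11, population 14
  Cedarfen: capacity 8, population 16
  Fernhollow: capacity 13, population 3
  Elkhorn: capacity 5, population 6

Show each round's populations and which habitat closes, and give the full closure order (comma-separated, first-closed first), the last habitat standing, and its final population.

Closure order: Briarlake, Cedarfen, Hollowpine, Dunmere, Ironridge, Elkhorn
Last habitat: Fernhollow with 90 animals

Round 1: Briarlake=24 Cedarfen=16 Dunmere=14 Elkhorn=6 Fernhollow=3 Hollowpine=17 Ironridge=10 → close Briarlake (overflow 12)
  24÷6 = 4 each, +1 to first 0
Round 2: Cedarfen=20 Dunmere=18 Elkhorn=10 Fernhollow=7 Hollowpine=21 Ironridge=14 → close Cedarfen (overflow 12)
  20÷5 = 4 each, +1 to first 0
Round 3: Dunmere=22 Elkhorn=14 Fernhollow=11 Hollowpine=25 Ironridge=18 → close Hollowpine (overflow 12)
  25÷4 = 6 each, +1 to first 1
Round 4: Dunmere=29 Elkhorn=20 Fernhollow=17 Ironridge=24 → close Dunmere (overflow 18)
  29÷3 = 9 each, +1 to first 2
Round 5: Elkhorn=30 Fernhollow=27 Ironridge=33 → close Ironridge (overflow 27)
  33÷2 = 16 each, +1 to first 1
Round 6: Elkhorn=47 Fernhollow=43 → close Elkhorn (overflow 42)
  47÷1 = 47 each, +1 to first 0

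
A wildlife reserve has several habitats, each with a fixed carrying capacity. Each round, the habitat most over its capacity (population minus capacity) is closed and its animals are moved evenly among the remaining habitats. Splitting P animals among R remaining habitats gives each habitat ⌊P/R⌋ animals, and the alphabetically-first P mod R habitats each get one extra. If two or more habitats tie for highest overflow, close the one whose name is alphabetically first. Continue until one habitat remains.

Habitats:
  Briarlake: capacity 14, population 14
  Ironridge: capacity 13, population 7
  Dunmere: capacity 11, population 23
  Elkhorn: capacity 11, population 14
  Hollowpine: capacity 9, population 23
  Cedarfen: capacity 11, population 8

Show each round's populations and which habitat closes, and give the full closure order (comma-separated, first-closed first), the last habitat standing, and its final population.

Closure order: Hollowpine, Dunmere, Elkhorn, Briarlake, Cedarfen
Last habitat: Ironridge with 89 animals

Round 1: Briarlake=14 Cedarfen=8 Dunmere=23 Elkhorn=14 Hollowpine=23 Ironridge=7 → close Hollowpine (overflow 14)
  23÷5 = 4 each, +1 to first 3
Round 2: Briarlake=19 Cedarfen=13 Dunmere=28 Elkhorn=18 Ironridge=11 → close Dunmere (overflow 17)
  28÷4 = 7 each, +1 to first 0
Round 3: Briarlake=26 Cedarfen=20 Elkhorn=25 Ironridge=18 → close Elkhorn (overflow 14)
  25÷3 = 8 each, +1 to first 1
Round 4: Briarlake=35 Cedarfen=28 Ironridge=26 → close Briarlake (overflow 21)
  35÷2 = 17 each, +1 to first 1
Round 5: Cedarfen=46 Ironridge=43 → close Cedarfen (overflow 35)
  46÷1 = 46 each, +1 to first 0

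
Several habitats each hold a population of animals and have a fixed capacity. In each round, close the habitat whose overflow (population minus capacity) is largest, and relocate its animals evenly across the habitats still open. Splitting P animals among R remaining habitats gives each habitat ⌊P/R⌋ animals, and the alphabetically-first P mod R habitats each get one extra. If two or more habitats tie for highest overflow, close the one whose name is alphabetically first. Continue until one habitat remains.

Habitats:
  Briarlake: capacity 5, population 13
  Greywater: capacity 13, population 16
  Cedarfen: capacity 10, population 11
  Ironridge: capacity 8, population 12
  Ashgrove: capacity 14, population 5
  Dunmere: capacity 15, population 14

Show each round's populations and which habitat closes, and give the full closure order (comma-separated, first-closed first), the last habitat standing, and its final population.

Closure order: Briarlake, Ironridge, Cedarfen, Greywater, Dunmere
Last habitat: Ashgrove with 71 animals

Round 1: Ashgrove=5 Briarlake=13 Cedarfen=11 Dunmere=14 Greywater=16 Ironridge=12 → close Briarlake (overflow 8)
  13÷5 = 2 each, +1 to first 3
Round 2: Ashgrove=8 Cedarfen=14 Dunmere=17 Greywater=18 Ironridge=14 → close Ironridge (overflow 6)
  14÷4 = 3 each, +1 to first 2
Round 3: Ashgrove=12 Cedarfen=18 Dunmere=20 Greywater=21 → close Cedarfen (overflow 8)
  18÷3 = 6 each, +1 to first 0
Round 4: Ashgrove=18 Dunmere=26 Greywater=27 → close Greywater (overflow 14)
  27÷2 = 13 each, +1 to first 1
Round 5: Ashgrove=32 Dunmere=39 → close Dunmere (overflow 24)
  39÷1 = 39 each, +1 to first 0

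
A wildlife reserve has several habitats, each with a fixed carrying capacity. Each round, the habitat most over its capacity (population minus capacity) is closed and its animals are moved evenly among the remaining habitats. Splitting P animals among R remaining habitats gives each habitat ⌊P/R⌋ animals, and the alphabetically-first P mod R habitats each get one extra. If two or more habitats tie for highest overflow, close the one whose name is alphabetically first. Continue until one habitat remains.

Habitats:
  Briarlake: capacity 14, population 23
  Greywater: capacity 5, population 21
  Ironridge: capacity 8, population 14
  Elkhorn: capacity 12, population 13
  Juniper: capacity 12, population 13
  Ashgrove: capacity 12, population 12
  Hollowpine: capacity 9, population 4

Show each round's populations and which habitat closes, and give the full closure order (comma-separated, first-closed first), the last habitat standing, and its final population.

Closure order: Greywater, Briarlake, Ironridge, Elkhorn, Ashgrove, Juniper
Last habitat: Hollowpine with 100 animals

Round 1: Ashgrove=12 Briarlake=23 Elkhorn=13 Greywater=21 Hollowpine=4 Ironridge=14 Juniper=13 → close Greywater (overflow 16)
  21÷6 = 3 each, +1 to first 3
Round 2: Ashgrove=16 Briarlake=27 Elkhorn=17 Hollowpine=7 Ironridge=17 Juniper=16 → close Briarlake (overflow 13)
  27÷5 = 5 each, +1 to first 2
Round 3: Ashgrove=22 Elkhorn=23 Hollowpine=12 Ironridge=22 Juniper=21 → close Ironridge (overflow 14)
  22÷4 = 5 each, +1 to first 2
Round 4: Ashgrove=28 Elkhorn=29 Hollowpine=17 Juniper=26 → close Elkhorn (overflow 17)
  29÷3 = 9 each, +1 to first 2
Round 5: Ashgrove=38 Hollowpine=27 Juniper=35 → close Ashgrove (overflow 26)
  38÷2 = 19 each, +1 to first 0
Round 6: Hollowpine=46 Juniper=54 → close Juniper (overflow 42)
  54÷1 = 54 each, +1 to first 0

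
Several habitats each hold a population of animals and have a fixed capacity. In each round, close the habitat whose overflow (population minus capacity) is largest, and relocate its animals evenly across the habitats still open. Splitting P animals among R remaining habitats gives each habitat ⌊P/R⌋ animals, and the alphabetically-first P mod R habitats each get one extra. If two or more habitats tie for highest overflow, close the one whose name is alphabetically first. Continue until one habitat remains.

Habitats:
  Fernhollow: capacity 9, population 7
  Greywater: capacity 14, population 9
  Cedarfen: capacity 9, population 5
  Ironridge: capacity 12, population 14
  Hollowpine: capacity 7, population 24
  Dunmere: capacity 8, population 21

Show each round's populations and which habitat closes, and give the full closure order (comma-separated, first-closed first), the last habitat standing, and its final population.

Closure order: Hollowpine, Dunmere, Ironridge, Fernhollow, Cedarfen
Last habitat: Greywater with 80 animals

Round 1: Cedarfen=5 Dunmere=21 Fernhollow=7 Greywater=9 Hollowpine=24 Ironridge=14 → close Hollowpine (overflow 17)
  24÷5 = 4 each, +1 to first 4
Round 2: Cedarfen=10 Dunmere=26 Fernhollow=12 Greywater=14 Ironridge=18 → close Dunmere (overflow 18)
  26÷4 = 6 each, +1 to first 2
Round 3: Cedarfen=17 Fernhollow=19 Greywater=20 Ironridge=24 → close Ironridge (overflow 12)
  24÷3 = 8 each, +1 to first 0
Round 4: Cedarfen=25 Fernhollow=27 Greywater=28 → close Fernhollow (overflow 18)
  27÷2 = 13 each, +1 to first 1
Round 5: Cedarfen=39 Greywater=41 → close Cedarfen (overflow 30)
  39÷1 = 39 each, +1 to first 0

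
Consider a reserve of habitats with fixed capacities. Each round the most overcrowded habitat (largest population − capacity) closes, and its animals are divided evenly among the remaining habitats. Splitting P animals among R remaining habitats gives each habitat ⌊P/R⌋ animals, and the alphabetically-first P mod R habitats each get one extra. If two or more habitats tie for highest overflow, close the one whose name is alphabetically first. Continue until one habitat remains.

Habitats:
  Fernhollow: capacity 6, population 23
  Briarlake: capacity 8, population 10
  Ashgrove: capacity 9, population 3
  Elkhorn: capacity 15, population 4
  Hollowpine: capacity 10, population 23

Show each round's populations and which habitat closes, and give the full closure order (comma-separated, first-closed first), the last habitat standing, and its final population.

Closure order: Fernhollow, Hollowpine, Briarlake, Ashgrove
Last habitat: Elkhorn with 63 animals

Round 1: Ashgrove=3 Briarlake=10 Elkhorn=4 Fernhollow=23 Hollowpine=23 → close Fernhollow (overflow 17)
  23÷4 = 5 each, +1 to first 3
Round 2: Ashgrove=9 Briarlake=16 Elkhorn=10 Hollowpine=28 → close Hollowpine (overflow 18)
  28÷3 = 9 each, +1 to first 1
Round 3: Ashgrove=19 Briarlake=25 Elkhorn=19 → close Briarlake (overflow 17)
  25÷2 = 12 each, +1 to first 1
Round 4: Ashgrove=32 Elkhorn=31 → close Ashgrove (overflow 23)
  32÷1 = 32 each, +1 to first 0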